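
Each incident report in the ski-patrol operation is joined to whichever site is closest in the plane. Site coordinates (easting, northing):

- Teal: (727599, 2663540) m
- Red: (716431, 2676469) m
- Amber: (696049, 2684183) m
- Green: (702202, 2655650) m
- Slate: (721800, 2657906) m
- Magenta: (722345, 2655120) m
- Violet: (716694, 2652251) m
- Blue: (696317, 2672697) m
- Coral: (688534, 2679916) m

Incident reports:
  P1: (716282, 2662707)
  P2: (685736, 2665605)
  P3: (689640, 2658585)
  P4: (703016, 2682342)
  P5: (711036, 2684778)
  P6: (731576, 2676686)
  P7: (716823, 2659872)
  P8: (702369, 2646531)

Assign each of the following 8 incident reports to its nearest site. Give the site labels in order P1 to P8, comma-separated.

Slate, Blue, Green, Amber, Red, Teal, Slate, Green

P1 → Slate (d²=53497925.00)
P2 → Blue (d²=162254025.00)
P3 → Green (d²=166418069.00)
P4 → Amber (d²=51928370.00)
P5 → Red (d²=98145506.00)
P6 → Teal (d²=188633845.00)
P7 → Slate (d²=28635685.00)
P8 → Green (d²=83184050.00)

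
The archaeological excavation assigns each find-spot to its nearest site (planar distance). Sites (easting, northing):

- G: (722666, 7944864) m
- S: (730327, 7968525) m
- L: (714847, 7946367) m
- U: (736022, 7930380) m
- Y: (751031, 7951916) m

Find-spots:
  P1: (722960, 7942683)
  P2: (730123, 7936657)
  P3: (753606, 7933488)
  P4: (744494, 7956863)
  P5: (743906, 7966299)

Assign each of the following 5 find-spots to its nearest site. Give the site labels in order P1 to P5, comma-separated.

G, U, U, Y, S

P1 → G (d²=4843197.00)
P2 → U (d²=74198930.00)
P3 → U (d²=318856720.00)
P4 → Y (d²=67205178.00)
P5 → S (d²=189344317.00)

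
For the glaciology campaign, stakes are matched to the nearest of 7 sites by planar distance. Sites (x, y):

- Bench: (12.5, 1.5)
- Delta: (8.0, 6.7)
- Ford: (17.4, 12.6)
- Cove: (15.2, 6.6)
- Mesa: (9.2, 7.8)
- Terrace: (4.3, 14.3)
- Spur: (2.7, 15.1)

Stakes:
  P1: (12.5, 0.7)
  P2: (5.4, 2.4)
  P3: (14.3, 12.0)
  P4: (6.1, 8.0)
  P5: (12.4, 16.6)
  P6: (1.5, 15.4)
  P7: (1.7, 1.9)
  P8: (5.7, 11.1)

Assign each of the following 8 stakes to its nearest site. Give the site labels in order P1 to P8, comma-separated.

Bench, Delta, Ford, Delta, Ford, Spur, Delta, Terrace

P1 → Bench (d²=0.64)
P2 → Delta (d²=25.25)
P3 → Ford (d²=9.97)
P4 → Delta (d²=5.30)
P5 → Ford (d²=41.00)
P6 → Spur (d²=1.53)
P7 → Delta (d²=62.73)
P8 → Terrace (d²=12.20)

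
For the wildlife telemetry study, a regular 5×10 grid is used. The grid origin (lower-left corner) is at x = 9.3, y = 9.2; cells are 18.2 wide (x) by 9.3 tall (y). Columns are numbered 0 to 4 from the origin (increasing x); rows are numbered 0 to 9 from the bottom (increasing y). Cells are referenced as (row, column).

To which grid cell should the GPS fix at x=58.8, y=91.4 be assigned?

Column index: ⌊(58.8 − 9.3) / 18.2⌋ = ⌊2.720⌋ = 2
Row offset from origin: ⌊(91.4 − 9.2) / 9.3⌋ = ⌊8.839⌋ = 8 → row 8

(8, 2)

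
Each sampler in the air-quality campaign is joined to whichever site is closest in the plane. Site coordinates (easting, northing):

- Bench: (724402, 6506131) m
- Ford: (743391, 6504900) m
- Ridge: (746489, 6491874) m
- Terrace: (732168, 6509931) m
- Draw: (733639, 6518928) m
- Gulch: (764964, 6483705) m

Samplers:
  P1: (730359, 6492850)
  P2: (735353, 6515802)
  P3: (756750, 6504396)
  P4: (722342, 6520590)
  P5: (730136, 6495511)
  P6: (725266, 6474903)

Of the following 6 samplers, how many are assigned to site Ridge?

P1 → Bench
P2 → Draw
P3 → Ford
P4 → Draw
P5 → Bench
P6 → Ridge
1 of the 6 goes to Ridge.

1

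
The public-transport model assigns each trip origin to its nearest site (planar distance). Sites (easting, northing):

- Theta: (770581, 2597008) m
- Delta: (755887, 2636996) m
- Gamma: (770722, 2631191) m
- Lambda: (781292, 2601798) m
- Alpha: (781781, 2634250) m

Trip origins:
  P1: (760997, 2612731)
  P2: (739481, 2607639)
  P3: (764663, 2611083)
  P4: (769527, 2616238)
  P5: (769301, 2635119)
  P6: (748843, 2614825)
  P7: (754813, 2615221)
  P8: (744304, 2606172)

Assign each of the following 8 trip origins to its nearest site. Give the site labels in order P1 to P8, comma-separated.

Theta, Theta, Theta, Gamma, Gamma, Delta, Delta, Theta

P1 → Theta (d²=339065785.00)
P2 → Theta (d²=1080228161.00)
P3 → Theta (d²=233128349.00)
P4 → Gamma (d²=225020234.00)
P5 → Gamma (d²=17448425.00)
P6 → Delta (d²=541171177.00)
P7 → Delta (d²=475304101.00)
P8 → Theta (d²=774459625.00)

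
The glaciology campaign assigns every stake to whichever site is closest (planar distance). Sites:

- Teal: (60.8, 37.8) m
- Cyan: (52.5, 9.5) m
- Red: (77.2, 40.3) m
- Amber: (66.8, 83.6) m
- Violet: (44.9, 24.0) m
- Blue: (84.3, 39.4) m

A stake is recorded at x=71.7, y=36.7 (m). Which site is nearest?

Squared distances to each site:
Teal: 120.020; Cyan: 1108.480; Red: 43.210; Amber: 2223.620; Violet: 879.530; Blue: 166.050.
Minimum at Red.

Red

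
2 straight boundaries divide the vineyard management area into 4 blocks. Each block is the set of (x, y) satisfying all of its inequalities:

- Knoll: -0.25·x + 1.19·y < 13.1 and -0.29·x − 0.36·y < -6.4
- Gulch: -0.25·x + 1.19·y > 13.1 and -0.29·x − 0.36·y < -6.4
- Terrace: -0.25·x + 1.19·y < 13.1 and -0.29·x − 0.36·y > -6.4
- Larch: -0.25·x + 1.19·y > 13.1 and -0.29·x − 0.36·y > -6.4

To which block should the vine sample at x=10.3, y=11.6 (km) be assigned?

-0.25·10.3 + 1.19·11.6 = 11.229, which is < 13.1
-0.29·10.3 − 0.36·11.6 = -7.163, which is < -6.4
This sign pattern matches Knoll.

Knoll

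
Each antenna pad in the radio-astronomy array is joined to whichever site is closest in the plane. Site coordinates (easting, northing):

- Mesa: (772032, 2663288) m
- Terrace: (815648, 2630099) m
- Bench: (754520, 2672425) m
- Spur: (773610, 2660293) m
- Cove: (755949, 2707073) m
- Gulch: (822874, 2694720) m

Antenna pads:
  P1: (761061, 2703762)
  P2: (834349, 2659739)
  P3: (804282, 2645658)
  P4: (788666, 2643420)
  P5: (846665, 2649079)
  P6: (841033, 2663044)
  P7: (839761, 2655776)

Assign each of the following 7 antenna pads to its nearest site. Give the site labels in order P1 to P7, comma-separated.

Cove, Terrace, Terrace, Spur, Terrace, Gulch, Terrace

P1 → Cove (d²=37095265.00)
P2 → Terrace (d²=1228257001.00)
P3 → Terrace (d²=371268437.00)
P4 → Spur (d²=511381265.00)
P5 → Terrace (d²=1322294689.00)
P6 → Gulch (d²=1333118257.00)
P7 → Terrace (d²=1240745098.00)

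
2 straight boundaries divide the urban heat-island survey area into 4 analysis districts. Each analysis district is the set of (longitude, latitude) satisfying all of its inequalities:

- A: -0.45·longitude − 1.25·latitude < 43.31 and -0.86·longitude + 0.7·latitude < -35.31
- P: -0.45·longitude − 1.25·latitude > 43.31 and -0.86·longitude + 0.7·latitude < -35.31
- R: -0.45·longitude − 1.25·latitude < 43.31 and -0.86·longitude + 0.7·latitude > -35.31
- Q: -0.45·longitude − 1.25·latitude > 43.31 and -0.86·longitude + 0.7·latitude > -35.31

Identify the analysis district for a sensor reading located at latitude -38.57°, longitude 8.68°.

Q

-0.45·8.68 − 1.25·-38.57 = 44.306, which is > 43.31
-0.86·8.68 + 0.7·-38.57 = -34.464, which is > -35.31
This sign pattern matches Q.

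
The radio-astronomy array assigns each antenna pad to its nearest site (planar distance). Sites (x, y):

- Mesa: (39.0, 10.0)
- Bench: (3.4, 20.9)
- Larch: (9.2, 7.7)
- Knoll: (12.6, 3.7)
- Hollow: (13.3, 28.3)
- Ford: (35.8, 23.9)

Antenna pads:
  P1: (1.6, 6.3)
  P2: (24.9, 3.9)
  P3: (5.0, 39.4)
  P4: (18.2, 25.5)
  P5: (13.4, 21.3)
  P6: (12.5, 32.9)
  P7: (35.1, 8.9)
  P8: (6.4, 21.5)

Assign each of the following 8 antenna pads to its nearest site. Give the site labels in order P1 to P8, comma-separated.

Larch, Knoll, Hollow, Hollow, Hollow, Hollow, Mesa, Bench

P1 → Larch (d²=59.72)
P2 → Knoll (d²=151.33)
P3 → Hollow (d²=192.10)
P4 → Hollow (d²=31.85)
P5 → Hollow (d²=49.01)
P6 → Hollow (d²=21.80)
P7 → Mesa (d²=16.42)
P8 → Bench (d²=9.36)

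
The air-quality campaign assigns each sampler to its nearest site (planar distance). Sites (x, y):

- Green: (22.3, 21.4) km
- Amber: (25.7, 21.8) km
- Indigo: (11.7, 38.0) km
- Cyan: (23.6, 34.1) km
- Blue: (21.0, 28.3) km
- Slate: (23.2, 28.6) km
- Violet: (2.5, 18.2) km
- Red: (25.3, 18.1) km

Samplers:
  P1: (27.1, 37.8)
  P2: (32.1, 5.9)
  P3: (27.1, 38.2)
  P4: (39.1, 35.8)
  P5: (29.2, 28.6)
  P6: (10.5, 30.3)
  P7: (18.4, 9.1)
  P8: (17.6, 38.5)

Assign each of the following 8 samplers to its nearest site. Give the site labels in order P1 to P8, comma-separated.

P1 → Cyan (d²=25.94)
P2 → Red (d²=195.08)
P3 → Cyan (d²=29.06)
P4 → Cyan (d²=243.14)
P5 → Slate (d²=36.00)
P6 → Indigo (d²=60.73)
P7 → Red (d²=128.61)
P8 → Indigo (d²=35.06)

Cyan, Red, Cyan, Cyan, Slate, Indigo, Red, Indigo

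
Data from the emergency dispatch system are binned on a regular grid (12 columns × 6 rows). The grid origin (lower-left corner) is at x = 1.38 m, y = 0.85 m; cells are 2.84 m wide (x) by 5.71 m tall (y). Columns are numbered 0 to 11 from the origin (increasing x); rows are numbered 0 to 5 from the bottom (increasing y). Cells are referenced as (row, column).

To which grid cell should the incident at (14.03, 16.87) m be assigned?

(2, 4)

Column index: ⌊(14.03 − 1.38) / 2.84⌋ = ⌊4.454⌋ = 4
Row offset from origin: ⌊(16.87 − 0.85) / 5.71⌋ = ⌊2.806⌋ = 2 → row 2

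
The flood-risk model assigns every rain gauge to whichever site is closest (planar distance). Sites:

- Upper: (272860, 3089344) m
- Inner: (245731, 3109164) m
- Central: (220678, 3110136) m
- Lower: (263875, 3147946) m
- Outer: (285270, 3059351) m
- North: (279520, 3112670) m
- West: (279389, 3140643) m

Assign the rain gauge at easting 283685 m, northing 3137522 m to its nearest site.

West

Squared distances to each site:
Upper: 2438300309.000; Inner: 2244682280.000; Central: 4719875045.000; Lower: 501095876.000; Outer: 6113217466.000; North: 634969129.000; West: 28196257.000.
Minimum at West.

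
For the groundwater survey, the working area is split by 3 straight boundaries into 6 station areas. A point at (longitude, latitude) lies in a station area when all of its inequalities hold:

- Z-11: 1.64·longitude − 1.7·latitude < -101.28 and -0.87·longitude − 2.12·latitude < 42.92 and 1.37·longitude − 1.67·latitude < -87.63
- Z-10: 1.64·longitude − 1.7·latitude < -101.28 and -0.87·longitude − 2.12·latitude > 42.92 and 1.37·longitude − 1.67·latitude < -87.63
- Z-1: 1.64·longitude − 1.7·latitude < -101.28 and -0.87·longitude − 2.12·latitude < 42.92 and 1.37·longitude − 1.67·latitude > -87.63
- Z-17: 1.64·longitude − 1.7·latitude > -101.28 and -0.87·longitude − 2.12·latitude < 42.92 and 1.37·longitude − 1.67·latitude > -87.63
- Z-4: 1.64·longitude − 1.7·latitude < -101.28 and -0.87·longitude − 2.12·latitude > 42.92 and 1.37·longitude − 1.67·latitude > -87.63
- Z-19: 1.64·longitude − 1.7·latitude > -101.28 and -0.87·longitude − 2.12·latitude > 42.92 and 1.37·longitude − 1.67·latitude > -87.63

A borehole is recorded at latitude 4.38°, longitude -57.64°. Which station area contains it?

Z-1

1.64·-57.64 − 1.7·4.38 = -101.976, which is < -101.28
-0.87·-57.64 − 2.12·4.38 = 40.861, which is < 42.92
1.37·-57.64 − 1.67·4.38 = -86.281, which is > -87.63
This sign pattern matches Z-1.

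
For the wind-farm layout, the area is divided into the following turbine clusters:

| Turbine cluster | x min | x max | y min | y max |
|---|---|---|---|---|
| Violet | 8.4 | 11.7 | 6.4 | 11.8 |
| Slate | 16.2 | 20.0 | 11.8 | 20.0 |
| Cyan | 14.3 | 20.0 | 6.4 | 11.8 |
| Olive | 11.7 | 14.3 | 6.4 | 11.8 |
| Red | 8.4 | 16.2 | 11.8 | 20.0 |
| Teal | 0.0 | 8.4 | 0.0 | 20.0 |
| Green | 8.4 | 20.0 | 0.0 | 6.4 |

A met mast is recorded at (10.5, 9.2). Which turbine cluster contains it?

Violet

The point has x = 10.5 and y = 9.2.
Only Violet satisfies 8.4 ≤ x ≤ 11.7 and 6.4 ≤ y ≤ 11.8.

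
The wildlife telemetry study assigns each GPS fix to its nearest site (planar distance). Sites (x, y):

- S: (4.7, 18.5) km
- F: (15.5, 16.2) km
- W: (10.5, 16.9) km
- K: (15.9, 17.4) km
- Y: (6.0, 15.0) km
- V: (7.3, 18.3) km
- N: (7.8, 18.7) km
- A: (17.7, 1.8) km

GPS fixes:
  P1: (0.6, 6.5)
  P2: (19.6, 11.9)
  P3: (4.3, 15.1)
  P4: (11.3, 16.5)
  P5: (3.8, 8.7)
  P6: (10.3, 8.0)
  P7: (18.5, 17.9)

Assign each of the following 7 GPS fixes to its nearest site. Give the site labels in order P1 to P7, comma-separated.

Y, F, Y, W, Y, Y, K

P1 → Y (d²=101.41)
P2 → F (d²=35.30)
P3 → Y (d²=2.90)
P4 → W (d²=0.80)
P5 → Y (d²=44.53)
P6 → Y (d²=67.49)
P7 → K (d²=7.01)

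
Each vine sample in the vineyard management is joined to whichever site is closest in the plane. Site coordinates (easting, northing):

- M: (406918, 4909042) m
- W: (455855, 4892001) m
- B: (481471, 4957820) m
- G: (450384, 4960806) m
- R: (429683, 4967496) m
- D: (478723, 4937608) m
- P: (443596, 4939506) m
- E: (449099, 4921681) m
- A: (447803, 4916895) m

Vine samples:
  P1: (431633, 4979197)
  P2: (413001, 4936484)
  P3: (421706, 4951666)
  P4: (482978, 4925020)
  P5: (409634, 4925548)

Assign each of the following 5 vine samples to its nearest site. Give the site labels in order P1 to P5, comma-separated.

R, M, R, D, M

P1 → R (d²=140715901.00)
P2 → M (d²=790066253.00)
P3 → R (d²=314221429.00)
P4 → D (d²=176562769.00)
P5 → M (d²=279824692.00)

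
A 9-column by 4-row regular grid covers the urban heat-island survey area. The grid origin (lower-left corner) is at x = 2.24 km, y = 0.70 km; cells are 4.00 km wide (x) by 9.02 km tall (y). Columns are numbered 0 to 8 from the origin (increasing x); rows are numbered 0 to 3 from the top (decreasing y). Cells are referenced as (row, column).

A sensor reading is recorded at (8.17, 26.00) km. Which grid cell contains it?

(1, 1)

Column index: ⌊(8.17 − 2.24) / 4.00⌋ = ⌊1.482⌋ = 1
Row offset from origin: ⌊(26.00 − 0.70) / 9.02⌋ = ⌊2.805⌋ = 2 → row 1 (counted from top)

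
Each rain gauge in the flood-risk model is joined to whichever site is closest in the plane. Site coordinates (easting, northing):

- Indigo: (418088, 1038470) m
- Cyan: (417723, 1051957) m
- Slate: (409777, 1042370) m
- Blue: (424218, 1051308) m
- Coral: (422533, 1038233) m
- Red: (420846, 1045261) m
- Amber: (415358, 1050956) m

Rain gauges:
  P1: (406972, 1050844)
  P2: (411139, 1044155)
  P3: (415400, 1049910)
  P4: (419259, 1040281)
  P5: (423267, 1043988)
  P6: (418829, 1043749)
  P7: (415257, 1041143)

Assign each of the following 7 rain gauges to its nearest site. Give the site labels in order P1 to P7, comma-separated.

Amber, Slate, Amber, Indigo, Red, Red, Indigo

P1 → Amber (d²=70337540.00)
P2 → Slate (d²=5041269.00)
P3 → Amber (d²=1095880.00)
P4 → Indigo (d²=4650962.00)
P5 → Red (d²=7481770.00)
P6 → Red (d²=6354433.00)
P7 → Indigo (d²=15159490.00)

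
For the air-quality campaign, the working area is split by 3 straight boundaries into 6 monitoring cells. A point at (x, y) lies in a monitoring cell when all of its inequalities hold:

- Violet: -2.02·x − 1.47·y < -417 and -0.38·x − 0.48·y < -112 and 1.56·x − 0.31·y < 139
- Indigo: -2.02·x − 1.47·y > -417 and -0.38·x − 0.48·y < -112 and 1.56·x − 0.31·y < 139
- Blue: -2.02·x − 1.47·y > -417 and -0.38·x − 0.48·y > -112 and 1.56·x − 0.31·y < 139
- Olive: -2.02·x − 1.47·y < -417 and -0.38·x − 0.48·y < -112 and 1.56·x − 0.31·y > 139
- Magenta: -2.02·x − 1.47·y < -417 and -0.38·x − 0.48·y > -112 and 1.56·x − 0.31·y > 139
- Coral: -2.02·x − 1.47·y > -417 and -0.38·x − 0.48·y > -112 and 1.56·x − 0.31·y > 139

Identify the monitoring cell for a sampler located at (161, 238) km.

-2.02·161 − 1.47·238 = -675.080, which is < -417
-0.38·161 − 0.48·238 = -175.420, which is < -112
1.56·161 − 0.31·238 = 177.380, which is > 139
This sign pattern matches Olive.

Olive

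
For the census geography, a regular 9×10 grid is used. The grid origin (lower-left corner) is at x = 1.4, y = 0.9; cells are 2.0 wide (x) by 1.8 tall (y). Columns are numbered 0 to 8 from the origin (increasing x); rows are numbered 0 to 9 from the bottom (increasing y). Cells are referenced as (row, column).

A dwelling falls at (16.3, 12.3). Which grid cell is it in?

(6, 7)

Column index: ⌊(16.3 − 1.4) / 2.0⌋ = ⌊7.450⌋ = 7
Row offset from origin: ⌊(12.3 − 0.9) / 1.8⌋ = ⌊6.333⌋ = 6 → row 6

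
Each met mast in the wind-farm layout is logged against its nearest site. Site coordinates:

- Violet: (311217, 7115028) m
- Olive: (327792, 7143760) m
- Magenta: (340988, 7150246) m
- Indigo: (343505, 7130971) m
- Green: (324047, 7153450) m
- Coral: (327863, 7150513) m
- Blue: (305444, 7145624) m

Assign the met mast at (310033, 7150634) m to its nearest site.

Blue

Squared distances to each site:
Violet: 1269189092.000; Olive: 362633957.000; Magenta: 958362569.000; Indigo: 1507008353.000; Green: 204322052.000; Coral: 317923541.000; Blue: 46159021.000.
Minimum at Blue.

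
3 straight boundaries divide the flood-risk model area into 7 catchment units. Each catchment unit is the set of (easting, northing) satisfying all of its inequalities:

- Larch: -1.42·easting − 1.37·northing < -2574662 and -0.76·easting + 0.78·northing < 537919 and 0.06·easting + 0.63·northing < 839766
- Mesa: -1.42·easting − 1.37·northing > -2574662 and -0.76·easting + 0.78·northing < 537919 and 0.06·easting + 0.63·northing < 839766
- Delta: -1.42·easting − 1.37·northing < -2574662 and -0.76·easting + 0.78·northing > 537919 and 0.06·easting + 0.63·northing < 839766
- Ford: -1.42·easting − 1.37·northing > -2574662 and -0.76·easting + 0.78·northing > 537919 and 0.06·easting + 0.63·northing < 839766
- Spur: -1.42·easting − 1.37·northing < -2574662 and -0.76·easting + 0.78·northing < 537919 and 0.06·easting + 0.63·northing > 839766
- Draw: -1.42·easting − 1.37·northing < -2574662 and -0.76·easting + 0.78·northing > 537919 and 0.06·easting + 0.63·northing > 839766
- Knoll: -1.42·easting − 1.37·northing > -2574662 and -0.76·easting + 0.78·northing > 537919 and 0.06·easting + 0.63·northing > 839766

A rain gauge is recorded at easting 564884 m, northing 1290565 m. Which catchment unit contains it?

Knoll

-1.42·564884 − 1.37·1290565 = -2570209.330, which is > -2574662
-0.76·564884 + 0.78·1290565 = 577328.860, which is > 537919
0.06·564884 + 0.63·1290565 = 846948.990, which is > 839766
This sign pattern matches Knoll.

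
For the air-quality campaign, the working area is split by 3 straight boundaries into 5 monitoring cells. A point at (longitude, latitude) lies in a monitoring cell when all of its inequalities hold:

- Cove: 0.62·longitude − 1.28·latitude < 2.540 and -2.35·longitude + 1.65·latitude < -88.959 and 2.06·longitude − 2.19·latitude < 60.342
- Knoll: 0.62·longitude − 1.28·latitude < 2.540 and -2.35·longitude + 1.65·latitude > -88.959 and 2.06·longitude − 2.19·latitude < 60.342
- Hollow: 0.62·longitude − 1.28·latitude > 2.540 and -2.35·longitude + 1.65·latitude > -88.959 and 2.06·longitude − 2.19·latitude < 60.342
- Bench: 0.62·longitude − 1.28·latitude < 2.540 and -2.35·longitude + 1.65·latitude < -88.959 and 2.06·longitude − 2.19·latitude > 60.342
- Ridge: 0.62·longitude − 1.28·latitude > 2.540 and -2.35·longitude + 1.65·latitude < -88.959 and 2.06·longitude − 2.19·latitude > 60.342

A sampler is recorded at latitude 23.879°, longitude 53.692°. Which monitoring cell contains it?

0.62·53.692 − 1.28·23.879 = 2.724, which is > 2.540
-2.35·53.692 + 1.65·23.879 = -86.776, which is > -88.959
2.06·53.692 − 2.19·23.879 = 58.311, which is < 60.342
This sign pattern matches Hollow.

Hollow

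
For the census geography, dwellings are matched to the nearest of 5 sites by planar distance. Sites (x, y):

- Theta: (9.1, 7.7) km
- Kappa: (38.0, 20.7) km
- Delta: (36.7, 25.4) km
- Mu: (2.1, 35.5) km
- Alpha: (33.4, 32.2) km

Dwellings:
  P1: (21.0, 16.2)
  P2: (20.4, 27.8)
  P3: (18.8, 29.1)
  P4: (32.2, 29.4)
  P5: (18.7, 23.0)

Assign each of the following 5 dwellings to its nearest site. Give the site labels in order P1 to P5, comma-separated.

P1 → Theta (d²=213.86)
P2 → Alpha (d²=188.36)
P3 → Alpha (d²=222.77)
P4 → Alpha (d²=9.28)
P5 → Alpha (d²=300.73)

Theta, Alpha, Alpha, Alpha, Alpha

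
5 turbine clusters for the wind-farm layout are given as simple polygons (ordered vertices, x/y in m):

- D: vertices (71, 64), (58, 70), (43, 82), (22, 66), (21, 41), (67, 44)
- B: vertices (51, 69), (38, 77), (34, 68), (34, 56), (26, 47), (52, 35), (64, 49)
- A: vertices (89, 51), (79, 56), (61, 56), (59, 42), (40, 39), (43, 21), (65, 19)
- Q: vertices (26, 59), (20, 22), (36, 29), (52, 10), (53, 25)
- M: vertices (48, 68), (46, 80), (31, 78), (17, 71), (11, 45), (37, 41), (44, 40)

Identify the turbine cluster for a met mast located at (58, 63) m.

D

Cast a ray rightward from (58, 63). For each polygon, the edges (by vertex number in listed order) whose endpoints lie on opposite sides of y = 63, where each meets that height, and whether that is right or left of the point:
D: 4–5 at x≈21.9 (left), 6–1 at x≈70.8 (right) → 1 crossing.
B: 3–4 at x≈34.0 (left), 7–1 at x≈54.9 (left) → 0 crossings.
A: no edge straddles that height → 0 crossings.
Q: no edge straddles that height → 0 crossings.
M: 4–5 at x≈15.2 (left), 7–1 at x≈47.3 (left) → 0 crossings.
Only D has an odd count, so the point is inside D.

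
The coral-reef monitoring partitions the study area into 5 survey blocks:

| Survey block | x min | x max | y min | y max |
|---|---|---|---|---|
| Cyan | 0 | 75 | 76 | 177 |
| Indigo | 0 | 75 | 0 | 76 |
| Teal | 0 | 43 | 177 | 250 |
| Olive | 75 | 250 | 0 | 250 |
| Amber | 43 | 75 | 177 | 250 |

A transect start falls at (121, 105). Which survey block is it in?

The point has x = 121 and y = 105.
Only Olive satisfies 75 ≤ x ≤ 250 and 0 ≤ y ≤ 250.

Olive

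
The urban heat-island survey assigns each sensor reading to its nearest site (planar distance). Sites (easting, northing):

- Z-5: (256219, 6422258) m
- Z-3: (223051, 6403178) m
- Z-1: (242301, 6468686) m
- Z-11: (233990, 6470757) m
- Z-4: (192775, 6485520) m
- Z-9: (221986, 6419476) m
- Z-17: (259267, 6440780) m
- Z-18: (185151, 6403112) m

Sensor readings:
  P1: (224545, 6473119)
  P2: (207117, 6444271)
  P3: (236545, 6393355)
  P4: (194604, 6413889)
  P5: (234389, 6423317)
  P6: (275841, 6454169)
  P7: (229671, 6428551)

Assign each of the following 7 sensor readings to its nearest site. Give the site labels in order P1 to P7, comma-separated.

P1 → Z-11 (d²=94787069.00)
P2 → Z-9 (d²=835879186.00)
P3 → Z-3 (d²=278579365.00)
P4 → Z-18 (d²=205502938.00)
P5 → Z-9 (d²=168587690.00)
P6 → Z-17 (d²=453962797.00)
P7 → Z-9 (d²=141414850.00)

Z-11, Z-9, Z-3, Z-18, Z-9, Z-17, Z-9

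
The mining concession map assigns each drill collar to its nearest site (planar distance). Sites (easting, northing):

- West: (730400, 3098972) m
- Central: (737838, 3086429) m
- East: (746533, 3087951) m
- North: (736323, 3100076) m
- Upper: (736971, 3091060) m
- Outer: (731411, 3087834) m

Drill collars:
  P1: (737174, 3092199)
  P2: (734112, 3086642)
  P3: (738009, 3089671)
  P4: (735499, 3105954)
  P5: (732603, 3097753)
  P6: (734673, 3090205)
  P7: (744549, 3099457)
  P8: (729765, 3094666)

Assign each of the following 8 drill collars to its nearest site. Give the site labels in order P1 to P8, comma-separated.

P1 → Upper (d²=1338530.00)
P2 → Outer (d²=8716265.00)
P3 → Upper (d²=3006765.00)
P4 → North (d²=35229860.00)
P5 → West (d²=6339170.00)
P6 → Upper (d²=6011829.00)
P7 → North (d²=68050237.00)
P8 → West (d²=18944861.00)

Upper, Outer, Upper, North, West, Upper, North, West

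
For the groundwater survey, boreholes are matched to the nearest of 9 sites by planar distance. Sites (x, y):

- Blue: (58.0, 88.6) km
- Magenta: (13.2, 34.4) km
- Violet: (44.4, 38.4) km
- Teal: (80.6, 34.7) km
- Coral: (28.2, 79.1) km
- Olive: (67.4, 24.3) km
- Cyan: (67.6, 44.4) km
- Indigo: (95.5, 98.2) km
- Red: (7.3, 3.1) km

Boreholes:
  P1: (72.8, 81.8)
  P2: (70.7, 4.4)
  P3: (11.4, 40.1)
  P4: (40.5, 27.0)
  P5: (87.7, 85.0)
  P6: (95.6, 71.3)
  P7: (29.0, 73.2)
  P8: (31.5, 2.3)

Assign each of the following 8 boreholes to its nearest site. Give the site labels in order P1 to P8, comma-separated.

P1 → Blue (d²=265.28)
P2 → Olive (d²=406.90)
P3 → Magenta (d²=35.73)
P4 → Violet (d²=145.17)
P5 → Indigo (d²=235.08)
P6 → Indigo (d²=723.62)
P7 → Coral (d²=35.45)
P8 → Red (d²=586.28)

Blue, Olive, Magenta, Violet, Indigo, Indigo, Coral, Red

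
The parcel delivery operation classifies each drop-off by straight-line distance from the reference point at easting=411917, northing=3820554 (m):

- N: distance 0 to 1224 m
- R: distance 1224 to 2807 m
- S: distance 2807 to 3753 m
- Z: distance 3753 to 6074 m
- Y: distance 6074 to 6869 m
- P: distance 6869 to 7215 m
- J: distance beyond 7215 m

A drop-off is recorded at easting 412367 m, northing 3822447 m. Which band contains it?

Distance = √((412367−411917)² + (3822447−3820554)²) = √(202500.000 + 3583449.000) = 1945.752 m.
1224 ≤ 1945.752 < 2807 → R.

R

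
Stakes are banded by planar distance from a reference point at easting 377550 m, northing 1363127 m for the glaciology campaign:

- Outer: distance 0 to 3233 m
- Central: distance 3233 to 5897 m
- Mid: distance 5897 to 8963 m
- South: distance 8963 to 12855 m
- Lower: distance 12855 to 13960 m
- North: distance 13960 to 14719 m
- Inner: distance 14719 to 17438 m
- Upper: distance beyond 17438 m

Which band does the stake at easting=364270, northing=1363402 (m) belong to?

Distance = √((364270−377550)² + (1363402−1363127)²) = √(176358400.000 + 75625.000) = 13282.847 m.
12855 ≤ 13282.847 < 13960 → Lower.

Lower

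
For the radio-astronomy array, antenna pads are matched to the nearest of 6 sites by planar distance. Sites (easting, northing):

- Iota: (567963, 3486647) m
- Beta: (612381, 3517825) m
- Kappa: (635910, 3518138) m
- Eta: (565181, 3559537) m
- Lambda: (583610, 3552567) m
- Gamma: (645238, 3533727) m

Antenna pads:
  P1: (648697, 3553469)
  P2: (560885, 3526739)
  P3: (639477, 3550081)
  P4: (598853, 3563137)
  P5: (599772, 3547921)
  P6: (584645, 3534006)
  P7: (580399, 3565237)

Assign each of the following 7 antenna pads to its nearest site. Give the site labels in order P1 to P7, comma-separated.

P1 → Gamma (d²=401711245.00)
P2 → Eta (d²=1094164420.00)
P3 → Gamma (d²=300642437.00)
P4 → Lambda (d²=344073949.00)
P5 → Lambda (d²=282795560.00)
P6 → Lambda (d²=345581946.00)
P7 → Lambda (d²=170839421.00)

Gamma, Eta, Gamma, Lambda, Lambda, Lambda, Lambda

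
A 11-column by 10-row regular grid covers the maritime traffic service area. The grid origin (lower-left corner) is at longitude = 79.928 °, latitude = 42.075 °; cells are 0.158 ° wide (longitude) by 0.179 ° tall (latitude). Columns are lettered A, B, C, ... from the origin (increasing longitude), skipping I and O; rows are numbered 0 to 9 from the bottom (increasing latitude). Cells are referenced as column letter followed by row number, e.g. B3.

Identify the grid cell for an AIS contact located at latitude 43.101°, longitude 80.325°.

C5

Column index: ⌊(80.325 − 79.928) / 0.158⌋ = ⌊2.513⌋ = 2 → column C
Row offset from origin: ⌊(43.101 − 42.075) / 0.179⌋ = ⌊5.732⌋ = 5 → row 5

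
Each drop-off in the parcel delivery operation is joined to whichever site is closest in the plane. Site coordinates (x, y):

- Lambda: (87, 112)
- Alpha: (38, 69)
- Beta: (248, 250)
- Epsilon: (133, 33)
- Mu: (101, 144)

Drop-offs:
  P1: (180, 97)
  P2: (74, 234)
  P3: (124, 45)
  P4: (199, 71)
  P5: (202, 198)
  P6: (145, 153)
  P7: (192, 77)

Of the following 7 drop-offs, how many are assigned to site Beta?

1

P1 → Epsilon
P2 → Mu
P3 → Epsilon
P4 → Epsilon
P5 → Beta
P6 → Mu
P7 → Epsilon
1 of the 7 goes to Beta.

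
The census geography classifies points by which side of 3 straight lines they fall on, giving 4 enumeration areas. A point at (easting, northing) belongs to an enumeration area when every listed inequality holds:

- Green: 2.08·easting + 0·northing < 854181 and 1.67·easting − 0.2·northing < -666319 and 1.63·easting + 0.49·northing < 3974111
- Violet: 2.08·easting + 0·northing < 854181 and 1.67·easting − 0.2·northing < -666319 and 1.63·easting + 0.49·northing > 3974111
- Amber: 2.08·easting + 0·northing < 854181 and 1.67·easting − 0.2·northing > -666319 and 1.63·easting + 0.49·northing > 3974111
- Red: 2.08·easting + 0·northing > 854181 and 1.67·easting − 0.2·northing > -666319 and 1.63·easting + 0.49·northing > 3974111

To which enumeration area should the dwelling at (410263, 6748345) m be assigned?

Amber

2.08·410263 + 0·6748345 = 853347.040, which is < 854181
1.67·410263 − 0.2·6748345 = -664529.790, which is > -666319
1.63·410263 + 0.49·6748345 = 3975417.740, which is > 3974111
This sign pattern matches Amber.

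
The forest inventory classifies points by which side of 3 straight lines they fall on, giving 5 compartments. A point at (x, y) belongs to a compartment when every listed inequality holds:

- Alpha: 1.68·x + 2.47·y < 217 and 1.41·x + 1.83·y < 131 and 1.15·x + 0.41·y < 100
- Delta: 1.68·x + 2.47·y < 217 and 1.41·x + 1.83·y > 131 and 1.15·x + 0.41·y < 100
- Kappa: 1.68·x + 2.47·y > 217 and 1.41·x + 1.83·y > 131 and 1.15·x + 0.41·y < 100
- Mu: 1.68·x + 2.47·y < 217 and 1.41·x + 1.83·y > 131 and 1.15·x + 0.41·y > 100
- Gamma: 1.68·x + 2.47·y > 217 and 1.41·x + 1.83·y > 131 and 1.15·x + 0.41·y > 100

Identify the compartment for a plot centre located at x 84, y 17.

Mu

1.68·84 + 2.47·17 = 183.110, which is < 217
1.41·84 + 1.83·17 = 149.550, which is > 131
1.15·84 + 0.41·17 = 103.570, which is > 100
This sign pattern matches Mu.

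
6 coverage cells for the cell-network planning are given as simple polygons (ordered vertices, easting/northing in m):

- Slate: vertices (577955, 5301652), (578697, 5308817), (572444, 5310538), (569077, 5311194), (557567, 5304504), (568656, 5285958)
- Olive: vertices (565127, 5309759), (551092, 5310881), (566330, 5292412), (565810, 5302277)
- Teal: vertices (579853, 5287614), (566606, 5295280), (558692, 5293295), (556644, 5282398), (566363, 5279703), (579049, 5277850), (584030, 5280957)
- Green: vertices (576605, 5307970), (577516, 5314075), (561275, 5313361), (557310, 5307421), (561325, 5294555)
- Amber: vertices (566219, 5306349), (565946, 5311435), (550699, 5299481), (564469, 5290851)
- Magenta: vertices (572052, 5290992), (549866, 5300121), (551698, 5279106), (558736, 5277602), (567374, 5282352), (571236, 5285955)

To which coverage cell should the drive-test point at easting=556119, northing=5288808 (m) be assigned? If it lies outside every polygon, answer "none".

Magenta

Cast a ray rightward from (556119, 5288808). For each polygon, the edges (by vertex number in listed order) whose endpoints lie on opposite sides of northing = 5288808, where each meets that height, and whether that is right or left of the point:
Slate: 5–6 at easting≈566951.9 (right), 6–1 at easting≈570344.7 (right) → 2 crossings.
Olive: no edge straddles that height → 0 crossings.
Teal: 1–2 at easting≈577789.7 (right), 3–4 at easting≈557848.7 (right) → 2 crossings.
Green: no edge straddles that height → 0 crossings.
Amber: no edge straddles that height → 0 crossings.
Magenta: 2–3 at easting≈550852.2 (left), 6–1 at easting≈571698.2 (right) → 1 crossing.
Only Magenta has an odd count, so the point is inside Magenta.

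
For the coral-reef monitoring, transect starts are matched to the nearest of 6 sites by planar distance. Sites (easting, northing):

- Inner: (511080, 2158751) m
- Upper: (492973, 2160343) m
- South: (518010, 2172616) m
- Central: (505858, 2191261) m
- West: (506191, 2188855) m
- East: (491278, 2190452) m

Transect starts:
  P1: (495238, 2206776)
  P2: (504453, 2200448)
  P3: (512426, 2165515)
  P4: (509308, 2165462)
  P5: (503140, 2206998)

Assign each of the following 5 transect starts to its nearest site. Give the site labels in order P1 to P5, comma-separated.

East, Central, Inner, Inner, Central

P1 → East (d²=282154576.00)
P2 → Central (d²=86374994.00)
P3 → Inner (d²=47563412.00)
P4 → Inner (d²=48177505.00)
P5 → Central (d²=255040693.00)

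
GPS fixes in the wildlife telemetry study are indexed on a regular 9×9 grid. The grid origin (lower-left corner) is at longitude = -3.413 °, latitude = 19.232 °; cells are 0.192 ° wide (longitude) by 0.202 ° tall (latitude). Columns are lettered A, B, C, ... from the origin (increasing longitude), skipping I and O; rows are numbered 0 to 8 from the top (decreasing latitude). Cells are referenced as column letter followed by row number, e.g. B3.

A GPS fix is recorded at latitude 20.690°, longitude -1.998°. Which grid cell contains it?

H1

Column index: ⌊(-1.998 − -3.413) / 0.192⌋ = ⌊7.370⌋ = 7 → column H
Row offset from origin: ⌊(20.690 − 19.232) / 0.202⌋ = ⌊7.218⌋ = 7 → row 1 (counted from top)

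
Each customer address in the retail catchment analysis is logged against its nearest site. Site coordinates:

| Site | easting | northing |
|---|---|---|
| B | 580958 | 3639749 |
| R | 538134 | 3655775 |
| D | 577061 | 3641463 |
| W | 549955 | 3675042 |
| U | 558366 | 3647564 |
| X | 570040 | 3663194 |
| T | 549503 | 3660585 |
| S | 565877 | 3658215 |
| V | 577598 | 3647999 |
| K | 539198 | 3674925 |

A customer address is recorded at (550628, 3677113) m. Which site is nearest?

Squared distances to each site:
B: 2315977396.000; R: 611410280.000; D: 1969625989.000; W: 4741970.000; U: 933020045.000; X: 570564305.000; T: 274440409.000; S: 589666405.000; V: 1575005896.000; K: 135432244.000.
Minimum at W.

W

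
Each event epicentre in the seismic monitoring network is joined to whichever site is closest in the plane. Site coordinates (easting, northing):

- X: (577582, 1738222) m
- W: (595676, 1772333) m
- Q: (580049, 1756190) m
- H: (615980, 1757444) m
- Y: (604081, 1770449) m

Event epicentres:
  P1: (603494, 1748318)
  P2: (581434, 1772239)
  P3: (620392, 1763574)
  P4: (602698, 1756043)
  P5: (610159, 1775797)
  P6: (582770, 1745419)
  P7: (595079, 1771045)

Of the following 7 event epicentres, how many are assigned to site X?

1

P1 → H
P2 → W
P3 → H
P4 → H
P5 → Y
P6 → X
P7 → W
1 of the 7 goes to X.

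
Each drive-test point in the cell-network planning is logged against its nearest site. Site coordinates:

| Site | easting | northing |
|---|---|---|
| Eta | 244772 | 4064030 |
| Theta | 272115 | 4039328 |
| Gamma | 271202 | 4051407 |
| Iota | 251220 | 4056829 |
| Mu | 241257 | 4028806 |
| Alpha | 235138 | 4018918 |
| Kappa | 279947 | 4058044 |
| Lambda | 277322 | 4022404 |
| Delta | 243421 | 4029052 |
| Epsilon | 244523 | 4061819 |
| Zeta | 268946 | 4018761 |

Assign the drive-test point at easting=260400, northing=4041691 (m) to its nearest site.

Squared distances to each site:
Eta: 743265305.000; Theta: 142824994.000; Gamma: 211083860.000; Iota: 313431444.000; Mu: 532477674.000; Alpha: 1156778173.000; Kappa: 649505818.000; Lambda: 658342453.000; Delta: 448030762.000; Epsilon: 657215513.000; Zeta: 598819016.000.
Minimum at Theta.

Theta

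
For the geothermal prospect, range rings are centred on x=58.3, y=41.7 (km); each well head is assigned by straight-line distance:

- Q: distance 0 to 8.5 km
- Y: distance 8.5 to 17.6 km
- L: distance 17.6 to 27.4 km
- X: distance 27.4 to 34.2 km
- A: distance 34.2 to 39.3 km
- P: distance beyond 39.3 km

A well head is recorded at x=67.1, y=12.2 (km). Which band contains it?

Distance = √((67.1−58.3)² + (12.2−41.7)²) = √(77.440 + 870.250) = 30.785 km.
27.4 ≤ 30.785 < 34.2 → X.

X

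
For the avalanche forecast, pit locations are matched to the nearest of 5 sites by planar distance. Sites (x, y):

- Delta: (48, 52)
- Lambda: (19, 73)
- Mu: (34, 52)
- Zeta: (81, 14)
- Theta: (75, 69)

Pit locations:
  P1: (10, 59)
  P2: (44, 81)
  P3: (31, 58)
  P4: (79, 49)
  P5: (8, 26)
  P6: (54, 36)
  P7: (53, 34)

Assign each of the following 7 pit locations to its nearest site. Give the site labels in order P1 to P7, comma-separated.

Lambda, Lambda, Mu, Theta, Mu, Delta, Delta

P1 → Lambda (d²=277.00)
P2 → Lambda (d²=689.00)
P3 → Mu (d²=45.00)
P4 → Theta (d²=416.00)
P5 → Mu (d²=1352.00)
P6 → Delta (d²=292.00)
P7 → Delta (d²=349.00)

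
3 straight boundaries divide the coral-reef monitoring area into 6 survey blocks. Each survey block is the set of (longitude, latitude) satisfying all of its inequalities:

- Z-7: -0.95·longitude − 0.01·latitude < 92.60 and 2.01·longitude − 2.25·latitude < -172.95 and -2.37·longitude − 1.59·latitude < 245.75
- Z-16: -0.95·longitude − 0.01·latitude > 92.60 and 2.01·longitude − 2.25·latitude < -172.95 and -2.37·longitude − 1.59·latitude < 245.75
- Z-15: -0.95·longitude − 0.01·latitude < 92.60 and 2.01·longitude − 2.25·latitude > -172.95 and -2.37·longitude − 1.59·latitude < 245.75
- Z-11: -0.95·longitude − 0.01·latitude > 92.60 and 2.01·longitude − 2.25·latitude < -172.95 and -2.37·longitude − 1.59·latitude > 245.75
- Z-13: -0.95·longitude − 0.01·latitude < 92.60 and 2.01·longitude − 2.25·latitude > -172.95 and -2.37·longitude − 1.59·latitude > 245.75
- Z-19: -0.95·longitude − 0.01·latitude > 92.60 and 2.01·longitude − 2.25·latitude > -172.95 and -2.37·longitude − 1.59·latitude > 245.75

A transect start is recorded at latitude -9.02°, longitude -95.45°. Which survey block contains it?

Z-15

-0.95·-95.45 − 0.01·-9.02 = 90.768, which is < 92.60
2.01·-95.45 − 2.25·-9.02 = -171.559, which is > -172.95
-2.37·-95.45 − 1.59·-9.02 = 240.558, which is < 245.75
This sign pattern matches Z-15.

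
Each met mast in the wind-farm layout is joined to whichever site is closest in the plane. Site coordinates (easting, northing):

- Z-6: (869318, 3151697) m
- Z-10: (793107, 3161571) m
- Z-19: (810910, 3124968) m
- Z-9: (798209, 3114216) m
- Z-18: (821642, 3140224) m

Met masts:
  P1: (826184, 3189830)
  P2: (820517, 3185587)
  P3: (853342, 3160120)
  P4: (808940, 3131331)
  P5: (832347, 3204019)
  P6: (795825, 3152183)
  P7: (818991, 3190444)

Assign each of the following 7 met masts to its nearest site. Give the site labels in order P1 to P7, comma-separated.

P1 → Z-10 (d²=1892659010.00)
P2 → Z-10 (d²=1328076356.00)
P3 → Z-6 (d²=326179505.00)
P4 → Z-19 (d²=44368669.00)
P5 → Z-10 (d²=3341610304.00)
P6 → Z-10 (d²=95522068.00)
P7 → Z-10 (d²=1503631585.00)

Z-10, Z-10, Z-6, Z-19, Z-10, Z-10, Z-10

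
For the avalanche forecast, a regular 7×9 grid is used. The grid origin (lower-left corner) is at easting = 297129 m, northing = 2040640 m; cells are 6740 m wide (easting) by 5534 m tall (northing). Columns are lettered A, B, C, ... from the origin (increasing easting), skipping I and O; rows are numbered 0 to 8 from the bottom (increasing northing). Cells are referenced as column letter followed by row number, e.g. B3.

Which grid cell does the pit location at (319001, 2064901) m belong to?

D4

Column index: ⌊(319001 − 297129) / 6740⌋ = ⌊3.245⌋ = 3 → column D
Row offset from origin: ⌊(2064901 − 2040640) / 5534⌋ = ⌊4.384⌋ = 4 → row 4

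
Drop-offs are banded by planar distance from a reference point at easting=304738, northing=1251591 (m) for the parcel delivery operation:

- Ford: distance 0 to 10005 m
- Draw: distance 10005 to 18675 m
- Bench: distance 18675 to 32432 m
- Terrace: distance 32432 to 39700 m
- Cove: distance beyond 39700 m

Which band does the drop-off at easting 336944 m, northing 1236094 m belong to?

Terrace

Distance = √((336944−304738)² + (1236094−1251591)²) = √(1037226436.000 + 240157009.000) = 35740.501 m.
32432 ≤ 35740.501 < 39700 → Terrace.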